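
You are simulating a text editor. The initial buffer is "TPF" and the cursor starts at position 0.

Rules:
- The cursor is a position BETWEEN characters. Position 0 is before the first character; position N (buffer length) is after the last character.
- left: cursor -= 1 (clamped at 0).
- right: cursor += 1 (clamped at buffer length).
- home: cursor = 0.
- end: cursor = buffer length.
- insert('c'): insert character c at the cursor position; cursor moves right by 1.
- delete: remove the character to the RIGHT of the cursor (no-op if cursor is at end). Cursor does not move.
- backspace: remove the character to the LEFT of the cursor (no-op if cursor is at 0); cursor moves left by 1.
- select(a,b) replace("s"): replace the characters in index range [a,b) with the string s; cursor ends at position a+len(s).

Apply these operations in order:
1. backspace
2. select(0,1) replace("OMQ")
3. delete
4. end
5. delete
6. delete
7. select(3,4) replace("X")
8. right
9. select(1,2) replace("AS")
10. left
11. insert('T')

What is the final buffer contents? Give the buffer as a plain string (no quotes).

After op 1 (backspace): buf='TPF' cursor=0
After op 2 (select(0,1) replace("OMQ")): buf='OMQPF' cursor=3
After op 3 (delete): buf='OMQF' cursor=3
After op 4 (end): buf='OMQF' cursor=4
After op 5 (delete): buf='OMQF' cursor=4
After op 6 (delete): buf='OMQF' cursor=4
After op 7 (select(3,4) replace("X")): buf='OMQX' cursor=4
After op 8 (right): buf='OMQX' cursor=4
After op 9 (select(1,2) replace("AS")): buf='OASQX' cursor=3
After op 10 (left): buf='OASQX' cursor=2
After op 11 (insert('T')): buf='OATSQX' cursor=3

Answer: OATSQX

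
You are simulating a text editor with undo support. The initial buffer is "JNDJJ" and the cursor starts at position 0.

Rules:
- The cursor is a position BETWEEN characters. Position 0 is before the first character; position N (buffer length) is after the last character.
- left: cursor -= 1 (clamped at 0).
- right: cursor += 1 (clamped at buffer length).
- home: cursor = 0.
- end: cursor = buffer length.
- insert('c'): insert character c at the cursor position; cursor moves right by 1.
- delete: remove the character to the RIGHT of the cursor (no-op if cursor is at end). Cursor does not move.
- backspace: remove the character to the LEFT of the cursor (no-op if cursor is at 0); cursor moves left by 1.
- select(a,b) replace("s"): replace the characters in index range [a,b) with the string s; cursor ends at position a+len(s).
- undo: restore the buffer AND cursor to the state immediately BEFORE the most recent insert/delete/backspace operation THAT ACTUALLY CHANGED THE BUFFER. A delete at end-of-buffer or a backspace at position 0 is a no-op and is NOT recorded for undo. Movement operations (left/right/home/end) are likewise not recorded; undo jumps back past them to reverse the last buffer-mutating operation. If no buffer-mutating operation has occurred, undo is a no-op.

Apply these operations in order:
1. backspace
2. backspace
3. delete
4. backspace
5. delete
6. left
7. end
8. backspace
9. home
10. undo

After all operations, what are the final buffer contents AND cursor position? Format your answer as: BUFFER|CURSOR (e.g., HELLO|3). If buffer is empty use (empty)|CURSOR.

After op 1 (backspace): buf='JNDJJ' cursor=0
After op 2 (backspace): buf='JNDJJ' cursor=0
After op 3 (delete): buf='NDJJ' cursor=0
After op 4 (backspace): buf='NDJJ' cursor=0
After op 5 (delete): buf='DJJ' cursor=0
After op 6 (left): buf='DJJ' cursor=0
After op 7 (end): buf='DJJ' cursor=3
After op 8 (backspace): buf='DJ' cursor=2
After op 9 (home): buf='DJ' cursor=0
After op 10 (undo): buf='DJJ' cursor=3

Answer: DJJ|3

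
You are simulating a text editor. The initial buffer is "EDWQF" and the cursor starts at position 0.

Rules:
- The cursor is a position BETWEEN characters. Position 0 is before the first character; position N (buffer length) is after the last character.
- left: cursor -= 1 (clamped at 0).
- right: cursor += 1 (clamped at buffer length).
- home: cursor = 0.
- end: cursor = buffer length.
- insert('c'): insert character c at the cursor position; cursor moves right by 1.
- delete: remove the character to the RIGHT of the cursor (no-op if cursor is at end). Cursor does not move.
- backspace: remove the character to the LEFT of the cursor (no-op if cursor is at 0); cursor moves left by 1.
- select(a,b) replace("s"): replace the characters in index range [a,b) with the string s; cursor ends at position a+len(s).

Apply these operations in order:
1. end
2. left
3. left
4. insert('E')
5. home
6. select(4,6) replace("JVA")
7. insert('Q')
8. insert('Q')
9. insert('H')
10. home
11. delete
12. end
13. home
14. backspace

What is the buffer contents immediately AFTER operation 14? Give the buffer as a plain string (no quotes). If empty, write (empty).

After op 1 (end): buf='EDWQF' cursor=5
After op 2 (left): buf='EDWQF' cursor=4
After op 3 (left): buf='EDWQF' cursor=3
After op 4 (insert('E')): buf='EDWEQF' cursor=4
After op 5 (home): buf='EDWEQF' cursor=0
After op 6 (select(4,6) replace("JVA")): buf='EDWEJVA' cursor=7
After op 7 (insert('Q')): buf='EDWEJVAQ' cursor=8
After op 8 (insert('Q')): buf='EDWEJVAQQ' cursor=9
After op 9 (insert('H')): buf='EDWEJVAQQH' cursor=10
After op 10 (home): buf='EDWEJVAQQH' cursor=0
After op 11 (delete): buf='DWEJVAQQH' cursor=0
After op 12 (end): buf='DWEJVAQQH' cursor=9
After op 13 (home): buf='DWEJVAQQH' cursor=0
After op 14 (backspace): buf='DWEJVAQQH' cursor=0

Answer: DWEJVAQQH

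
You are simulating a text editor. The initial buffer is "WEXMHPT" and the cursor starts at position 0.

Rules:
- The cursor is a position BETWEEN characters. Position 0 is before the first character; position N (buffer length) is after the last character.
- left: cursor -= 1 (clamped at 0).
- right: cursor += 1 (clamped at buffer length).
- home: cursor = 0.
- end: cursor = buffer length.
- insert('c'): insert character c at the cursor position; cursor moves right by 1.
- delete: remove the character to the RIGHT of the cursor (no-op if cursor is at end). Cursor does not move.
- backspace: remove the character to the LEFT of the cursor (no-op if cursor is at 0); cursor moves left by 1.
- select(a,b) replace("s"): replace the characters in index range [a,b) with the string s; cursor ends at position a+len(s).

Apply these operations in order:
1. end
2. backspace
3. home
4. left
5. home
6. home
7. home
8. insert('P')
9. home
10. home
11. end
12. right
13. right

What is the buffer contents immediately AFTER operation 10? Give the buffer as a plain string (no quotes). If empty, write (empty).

After op 1 (end): buf='WEXMHPT' cursor=7
After op 2 (backspace): buf='WEXMHP' cursor=6
After op 3 (home): buf='WEXMHP' cursor=0
After op 4 (left): buf='WEXMHP' cursor=0
After op 5 (home): buf='WEXMHP' cursor=0
After op 6 (home): buf='WEXMHP' cursor=0
After op 7 (home): buf='WEXMHP' cursor=0
After op 8 (insert('P')): buf='PWEXMHP' cursor=1
After op 9 (home): buf='PWEXMHP' cursor=0
After op 10 (home): buf='PWEXMHP' cursor=0

Answer: PWEXMHP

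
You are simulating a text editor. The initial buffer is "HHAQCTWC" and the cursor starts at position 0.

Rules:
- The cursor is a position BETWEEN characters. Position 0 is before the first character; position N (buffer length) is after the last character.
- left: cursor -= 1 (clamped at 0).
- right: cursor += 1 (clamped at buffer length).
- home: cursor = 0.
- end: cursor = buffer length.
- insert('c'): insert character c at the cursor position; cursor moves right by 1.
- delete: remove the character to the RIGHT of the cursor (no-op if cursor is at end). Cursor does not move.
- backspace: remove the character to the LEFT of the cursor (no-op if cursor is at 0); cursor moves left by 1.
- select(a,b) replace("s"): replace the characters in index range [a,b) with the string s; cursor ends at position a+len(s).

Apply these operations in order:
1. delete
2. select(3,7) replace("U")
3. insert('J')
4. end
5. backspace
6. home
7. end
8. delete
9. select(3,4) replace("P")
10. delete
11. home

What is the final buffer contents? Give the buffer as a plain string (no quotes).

After op 1 (delete): buf='HAQCTWC' cursor=0
After op 2 (select(3,7) replace("U")): buf='HAQU' cursor=4
After op 3 (insert('J')): buf='HAQUJ' cursor=5
After op 4 (end): buf='HAQUJ' cursor=5
After op 5 (backspace): buf='HAQU' cursor=4
After op 6 (home): buf='HAQU' cursor=0
After op 7 (end): buf='HAQU' cursor=4
After op 8 (delete): buf='HAQU' cursor=4
After op 9 (select(3,4) replace("P")): buf='HAQP' cursor=4
After op 10 (delete): buf='HAQP' cursor=4
After op 11 (home): buf='HAQP' cursor=0

Answer: HAQP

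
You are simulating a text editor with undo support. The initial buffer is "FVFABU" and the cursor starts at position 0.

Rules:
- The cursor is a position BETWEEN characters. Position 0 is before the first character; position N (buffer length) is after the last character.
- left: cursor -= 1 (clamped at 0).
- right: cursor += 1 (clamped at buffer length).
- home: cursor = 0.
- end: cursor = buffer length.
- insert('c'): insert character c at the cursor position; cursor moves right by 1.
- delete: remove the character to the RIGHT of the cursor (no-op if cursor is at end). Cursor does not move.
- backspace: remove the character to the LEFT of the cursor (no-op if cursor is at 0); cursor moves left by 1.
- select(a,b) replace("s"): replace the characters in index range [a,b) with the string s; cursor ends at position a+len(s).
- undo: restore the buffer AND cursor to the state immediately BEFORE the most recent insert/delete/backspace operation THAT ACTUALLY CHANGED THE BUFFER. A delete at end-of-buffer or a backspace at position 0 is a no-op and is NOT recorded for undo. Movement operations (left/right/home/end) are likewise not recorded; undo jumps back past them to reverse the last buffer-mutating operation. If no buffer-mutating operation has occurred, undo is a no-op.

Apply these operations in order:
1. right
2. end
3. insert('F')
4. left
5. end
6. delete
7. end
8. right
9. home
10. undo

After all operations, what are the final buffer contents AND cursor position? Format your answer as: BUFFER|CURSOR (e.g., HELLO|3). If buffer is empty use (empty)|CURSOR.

Answer: FVFABU|6

Derivation:
After op 1 (right): buf='FVFABU' cursor=1
After op 2 (end): buf='FVFABU' cursor=6
After op 3 (insert('F')): buf='FVFABUF' cursor=7
After op 4 (left): buf='FVFABUF' cursor=6
After op 5 (end): buf='FVFABUF' cursor=7
After op 6 (delete): buf='FVFABUF' cursor=7
After op 7 (end): buf='FVFABUF' cursor=7
After op 8 (right): buf='FVFABUF' cursor=7
After op 9 (home): buf='FVFABUF' cursor=0
After op 10 (undo): buf='FVFABU' cursor=6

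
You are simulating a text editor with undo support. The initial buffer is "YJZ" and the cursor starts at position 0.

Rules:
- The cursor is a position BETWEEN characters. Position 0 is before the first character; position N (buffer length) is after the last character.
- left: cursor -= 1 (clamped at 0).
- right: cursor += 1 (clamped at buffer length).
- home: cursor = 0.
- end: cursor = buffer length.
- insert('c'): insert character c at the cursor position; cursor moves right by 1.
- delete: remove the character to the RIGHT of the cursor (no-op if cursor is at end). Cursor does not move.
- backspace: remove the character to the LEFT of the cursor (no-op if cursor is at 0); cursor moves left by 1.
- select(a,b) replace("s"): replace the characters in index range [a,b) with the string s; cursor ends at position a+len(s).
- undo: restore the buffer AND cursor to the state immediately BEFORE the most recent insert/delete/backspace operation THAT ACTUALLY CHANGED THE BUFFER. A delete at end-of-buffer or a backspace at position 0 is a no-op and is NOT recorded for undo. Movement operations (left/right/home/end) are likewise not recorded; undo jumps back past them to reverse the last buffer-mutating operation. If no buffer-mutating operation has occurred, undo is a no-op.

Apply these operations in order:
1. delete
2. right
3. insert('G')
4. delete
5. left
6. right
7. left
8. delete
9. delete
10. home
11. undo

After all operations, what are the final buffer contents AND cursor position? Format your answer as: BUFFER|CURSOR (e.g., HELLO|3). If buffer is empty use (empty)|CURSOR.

Answer: JG|1

Derivation:
After op 1 (delete): buf='JZ' cursor=0
After op 2 (right): buf='JZ' cursor=1
After op 3 (insert('G')): buf='JGZ' cursor=2
After op 4 (delete): buf='JG' cursor=2
After op 5 (left): buf='JG' cursor=1
After op 6 (right): buf='JG' cursor=2
After op 7 (left): buf='JG' cursor=1
After op 8 (delete): buf='J' cursor=1
After op 9 (delete): buf='J' cursor=1
After op 10 (home): buf='J' cursor=0
After op 11 (undo): buf='JG' cursor=1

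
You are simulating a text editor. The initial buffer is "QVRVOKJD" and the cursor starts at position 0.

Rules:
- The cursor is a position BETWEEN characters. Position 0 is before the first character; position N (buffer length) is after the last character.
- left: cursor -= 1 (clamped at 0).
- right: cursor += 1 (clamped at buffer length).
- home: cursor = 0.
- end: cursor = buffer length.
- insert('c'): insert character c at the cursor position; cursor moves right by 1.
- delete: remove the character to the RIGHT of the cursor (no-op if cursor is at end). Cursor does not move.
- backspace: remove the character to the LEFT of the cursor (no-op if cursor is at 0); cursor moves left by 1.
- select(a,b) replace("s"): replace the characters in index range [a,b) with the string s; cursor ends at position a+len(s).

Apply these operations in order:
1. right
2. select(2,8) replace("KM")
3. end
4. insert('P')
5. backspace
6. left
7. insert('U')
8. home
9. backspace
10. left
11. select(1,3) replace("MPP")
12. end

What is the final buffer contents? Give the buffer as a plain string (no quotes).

Answer: QMPPUM

Derivation:
After op 1 (right): buf='QVRVOKJD' cursor=1
After op 2 (select(2,8) replace("KM")): buf='QVKM' cursor=4
After op 3 (end): buf='QVKM' cursor=4
After op 4 (insert('P')): buf='QVKMP' cursor=5
After op 5 (backspace): buf='QVKM' cursor=4
After op 6 (left): buf='QVKM' cursor=3
After op 7 (insert('U')): buf='QVKUM' cursor=4
After op 8 (home): buf='QVKUM' cursor=0
After op 9 (backspace): buf='QVKUM' cursor=0
After op 10 (left): buf='QVKUM' cursor=0
After op 11 (select(1,3) replace("MPP")): buf='QMPPUM' cursor=4
After op 12 (end): buf='QMPPUM' cursor=6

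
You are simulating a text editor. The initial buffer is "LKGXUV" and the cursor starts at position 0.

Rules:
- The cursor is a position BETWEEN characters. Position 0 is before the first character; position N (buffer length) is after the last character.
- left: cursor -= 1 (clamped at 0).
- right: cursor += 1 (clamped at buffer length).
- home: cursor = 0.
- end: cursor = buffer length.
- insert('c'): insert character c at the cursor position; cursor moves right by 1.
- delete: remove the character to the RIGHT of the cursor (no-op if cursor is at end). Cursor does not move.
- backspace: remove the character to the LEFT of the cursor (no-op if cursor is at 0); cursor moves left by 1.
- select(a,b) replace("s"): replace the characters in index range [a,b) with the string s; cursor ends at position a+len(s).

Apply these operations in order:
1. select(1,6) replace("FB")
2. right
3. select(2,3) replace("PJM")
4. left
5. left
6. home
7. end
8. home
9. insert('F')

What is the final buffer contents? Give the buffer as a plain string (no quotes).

Answer: FLFPJM

Derivation:
After op 1 (select(1,6) replace("FB")): buf='LFB' cursor=3
After op 2 (right): buf='LFB' cursor=3
After op 3 (select(2,3) replace("PJM")): buf='LFPJM' cursor=5
After op 4 (left): buf='LFPJM' cursor=4
After op 5 (left): buf='LFPJM' cursor=3
After op 6 (home): buf='LFPJM' cursor=0
After op 7 (end): buf='LFPJM' cursor=5
After op 8 (home): buf='LFPJM' cursor=0
After op 9 (insert('F')): buf='FLFPJM' cursor=1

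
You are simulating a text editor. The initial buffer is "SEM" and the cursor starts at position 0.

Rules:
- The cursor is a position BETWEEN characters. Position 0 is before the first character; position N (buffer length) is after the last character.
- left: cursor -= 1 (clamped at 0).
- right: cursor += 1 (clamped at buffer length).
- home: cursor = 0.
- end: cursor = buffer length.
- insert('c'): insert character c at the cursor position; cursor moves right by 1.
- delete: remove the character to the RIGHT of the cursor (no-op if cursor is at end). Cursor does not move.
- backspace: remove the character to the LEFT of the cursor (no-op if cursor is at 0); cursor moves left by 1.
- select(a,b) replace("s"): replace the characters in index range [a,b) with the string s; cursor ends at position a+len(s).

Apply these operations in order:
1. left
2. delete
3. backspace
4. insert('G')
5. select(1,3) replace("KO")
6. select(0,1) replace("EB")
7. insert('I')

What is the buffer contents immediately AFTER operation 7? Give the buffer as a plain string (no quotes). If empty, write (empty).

Answer: EBIKO

Derivation:
After op 1 (left): buf='SEM' cursor=0
After op 2 (delete): buf='EM' cursor=0
After op 3 (backspace): buf='EM' cursor=0
After op 4 (insert('G')): buf='GEM' cursor=1
After op 5 (select(1,3) replace("KO")): buf='GKO' cursor=3
After op 6 (select(0,1) replace("EB")): buf='EBKO' cursor=2
After op 7 (insert('I')): buf='EBIKO' cursor=3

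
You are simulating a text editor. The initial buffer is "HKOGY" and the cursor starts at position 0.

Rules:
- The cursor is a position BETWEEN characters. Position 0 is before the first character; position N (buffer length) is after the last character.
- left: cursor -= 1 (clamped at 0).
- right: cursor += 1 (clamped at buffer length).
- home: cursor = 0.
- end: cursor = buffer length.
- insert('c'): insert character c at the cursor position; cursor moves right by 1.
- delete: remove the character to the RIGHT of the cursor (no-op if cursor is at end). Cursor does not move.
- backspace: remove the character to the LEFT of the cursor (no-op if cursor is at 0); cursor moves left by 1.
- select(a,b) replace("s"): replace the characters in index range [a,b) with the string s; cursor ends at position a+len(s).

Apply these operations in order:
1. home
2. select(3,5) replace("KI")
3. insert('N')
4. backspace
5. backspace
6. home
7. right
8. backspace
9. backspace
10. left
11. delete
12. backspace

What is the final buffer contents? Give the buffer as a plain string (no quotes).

Answer: OK

Derivation:
After op 1 (home): buf='HKOGY' cursor=0
After op 2 (select(3,5) replace("KI")): buf='HKOKI' cursor=5
After op 3 (insert('N')): buf='HKOKIN' cursor=6
After op 4 (backspace): buf='HKOKI' cursor=5
After op 5 (backspace): buf='HKOK' cursor=4
After op 6 (home): buf='HKOK' cursor=0
After op 7 (right): buf='HKOK' cursor=1
After op 8 (backspace): buf='KOK' cursor=0
After op 9 (backspace): buf='KOK' cursor=0
After op 10 (left): buf='KOK' cursor=0
After op 11 (delete): buf='OK' cursor=0
After op 12 (backspace): buf='OK' cursor=0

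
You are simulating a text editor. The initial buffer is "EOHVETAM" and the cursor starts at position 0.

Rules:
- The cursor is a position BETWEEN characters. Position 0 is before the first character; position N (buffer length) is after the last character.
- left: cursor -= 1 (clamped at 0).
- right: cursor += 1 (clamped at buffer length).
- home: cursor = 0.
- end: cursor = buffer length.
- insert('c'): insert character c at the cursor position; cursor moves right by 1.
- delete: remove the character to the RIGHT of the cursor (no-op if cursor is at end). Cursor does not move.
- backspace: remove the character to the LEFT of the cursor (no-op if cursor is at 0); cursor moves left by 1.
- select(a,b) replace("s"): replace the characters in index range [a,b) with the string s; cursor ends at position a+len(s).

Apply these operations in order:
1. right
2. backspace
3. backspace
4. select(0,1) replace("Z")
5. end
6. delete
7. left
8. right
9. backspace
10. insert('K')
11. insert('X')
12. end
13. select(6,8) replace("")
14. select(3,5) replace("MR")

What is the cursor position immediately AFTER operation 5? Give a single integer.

Answer: 7

Derivation:
After op 1 (right): buf='EOHVETAM' cursor=1
After op 2 (backspace): buf='OHVETAM' cursor=0
After op 3 (backspace): buf='OHVETAM' cursor=0
After op 4 (select(0,1) replace("Z")): buf='ZHVETAM' cursor=1
After op 5 (end): buf='ZHVETAM' cursor=7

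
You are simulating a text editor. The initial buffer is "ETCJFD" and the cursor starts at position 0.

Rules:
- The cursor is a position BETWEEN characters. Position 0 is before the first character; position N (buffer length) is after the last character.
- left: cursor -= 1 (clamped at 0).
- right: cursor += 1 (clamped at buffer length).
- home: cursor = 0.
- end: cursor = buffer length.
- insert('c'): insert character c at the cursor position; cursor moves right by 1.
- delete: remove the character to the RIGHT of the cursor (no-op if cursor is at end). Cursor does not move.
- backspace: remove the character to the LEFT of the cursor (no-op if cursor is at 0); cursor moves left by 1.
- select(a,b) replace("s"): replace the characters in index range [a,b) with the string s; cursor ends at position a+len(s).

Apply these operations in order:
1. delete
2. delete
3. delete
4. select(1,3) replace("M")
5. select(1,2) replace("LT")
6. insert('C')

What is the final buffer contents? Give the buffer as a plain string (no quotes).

Answer: JLTC

Derivation:
After op 1 (delete): buf='TCJFD' cursor=0
After op 2 (delete): buf='CJFD' cursor=0
After op 3 (delete): buf='JFD' cursor=0
After op 4 (select(1,3) replace("M")): buf='JM' cursor=2
After op 5 (select(1,2) replace("LT")): buf='JLT' cursor=3
After op 6 (insert('C')): buf='JLTC' cursor=4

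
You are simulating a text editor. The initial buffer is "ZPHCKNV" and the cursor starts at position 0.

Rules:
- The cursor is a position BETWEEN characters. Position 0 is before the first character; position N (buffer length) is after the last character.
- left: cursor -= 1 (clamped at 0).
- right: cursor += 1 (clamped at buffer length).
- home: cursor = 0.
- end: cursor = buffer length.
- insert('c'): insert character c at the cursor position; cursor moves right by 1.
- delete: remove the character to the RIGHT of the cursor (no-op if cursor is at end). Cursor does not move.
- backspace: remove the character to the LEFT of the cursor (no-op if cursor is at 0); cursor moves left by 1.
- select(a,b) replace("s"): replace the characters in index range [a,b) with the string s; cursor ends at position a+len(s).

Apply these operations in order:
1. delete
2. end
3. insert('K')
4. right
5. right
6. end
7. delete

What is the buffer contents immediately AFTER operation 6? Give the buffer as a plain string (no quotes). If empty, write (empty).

Answer: PHCKNVK

Derivation:
After op 1 (delete): buf='PHCKNV' cursor=0
After op 2 (end): buf='PHCKNV' cursor=6
After op 3 (insert('K')): buf='PHCKNVK' cursor=7
After op 4 (right): buf='PHCKNVK' cursor=7
After op 5 (right): buf='PHCKNVK' cursor=7
After op 6 (end): buf='PHCKNVK' cursor=7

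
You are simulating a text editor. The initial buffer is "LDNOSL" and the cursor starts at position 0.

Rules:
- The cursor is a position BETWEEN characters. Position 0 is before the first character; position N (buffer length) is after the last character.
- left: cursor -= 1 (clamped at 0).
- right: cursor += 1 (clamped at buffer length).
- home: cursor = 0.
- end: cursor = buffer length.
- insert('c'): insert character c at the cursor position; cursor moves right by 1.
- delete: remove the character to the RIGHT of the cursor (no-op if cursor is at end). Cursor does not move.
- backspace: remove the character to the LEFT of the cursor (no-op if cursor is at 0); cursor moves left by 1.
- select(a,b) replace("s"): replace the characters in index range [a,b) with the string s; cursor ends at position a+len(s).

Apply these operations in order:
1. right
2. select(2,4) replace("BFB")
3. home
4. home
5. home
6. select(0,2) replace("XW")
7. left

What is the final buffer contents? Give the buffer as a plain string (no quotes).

Answer: XWBFBSL

Derivation:
After op 1 (right): buf='LDNOSL' cursor=1
After op 2 (select(2,4) replace("BFB")): buf='LDBFBSL' cursor=5
After op 3 (home): buf='LDBFBSL' cursor=0
After op 4 (home): buf='LDBFBSL' cursor=0
After op 5 (home): buf='LDBFBSL' cursor=0
After op 6 (select(0,2) replace("XW")): buf='XWBFBSL' cursor=2
After op 7 (left): buf='XWBFBSL' cursor=1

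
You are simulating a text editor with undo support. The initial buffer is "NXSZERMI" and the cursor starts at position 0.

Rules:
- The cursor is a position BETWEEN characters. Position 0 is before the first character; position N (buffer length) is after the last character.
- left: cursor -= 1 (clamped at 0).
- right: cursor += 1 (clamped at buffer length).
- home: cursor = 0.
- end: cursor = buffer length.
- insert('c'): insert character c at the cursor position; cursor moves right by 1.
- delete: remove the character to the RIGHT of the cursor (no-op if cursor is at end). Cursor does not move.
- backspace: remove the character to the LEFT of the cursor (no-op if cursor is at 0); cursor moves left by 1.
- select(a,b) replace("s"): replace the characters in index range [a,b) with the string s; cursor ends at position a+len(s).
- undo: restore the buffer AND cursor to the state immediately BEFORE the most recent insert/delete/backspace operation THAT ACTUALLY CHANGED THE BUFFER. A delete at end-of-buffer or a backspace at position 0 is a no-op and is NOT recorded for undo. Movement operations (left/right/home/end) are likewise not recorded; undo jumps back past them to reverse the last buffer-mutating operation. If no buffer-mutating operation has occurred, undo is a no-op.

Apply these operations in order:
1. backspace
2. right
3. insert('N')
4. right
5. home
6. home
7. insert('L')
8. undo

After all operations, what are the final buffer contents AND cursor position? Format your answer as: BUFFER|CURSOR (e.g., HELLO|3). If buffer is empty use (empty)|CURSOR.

After op 1 (backspace): buf='NXSZERMI' cursor=0
After op 2 (right): buf='NXSZERMI' cursor=1
After op 3 (insert('N')): buf='NNXSZERMI' cursor=2
After op 4 (right): buf='NNXSZERMI' cursor=3
After op 5 (home): buf='NNXSZERMI' cursor=0
After op 6 (home): buf='NNXSZERMI' cursor=0
After op 7 (insert('L')): buf='LNNXSZERMI' cursor=1
After op 8 (undo): buf='NNXSZERMI' cursor=0

Answer: NNXSZERMI|0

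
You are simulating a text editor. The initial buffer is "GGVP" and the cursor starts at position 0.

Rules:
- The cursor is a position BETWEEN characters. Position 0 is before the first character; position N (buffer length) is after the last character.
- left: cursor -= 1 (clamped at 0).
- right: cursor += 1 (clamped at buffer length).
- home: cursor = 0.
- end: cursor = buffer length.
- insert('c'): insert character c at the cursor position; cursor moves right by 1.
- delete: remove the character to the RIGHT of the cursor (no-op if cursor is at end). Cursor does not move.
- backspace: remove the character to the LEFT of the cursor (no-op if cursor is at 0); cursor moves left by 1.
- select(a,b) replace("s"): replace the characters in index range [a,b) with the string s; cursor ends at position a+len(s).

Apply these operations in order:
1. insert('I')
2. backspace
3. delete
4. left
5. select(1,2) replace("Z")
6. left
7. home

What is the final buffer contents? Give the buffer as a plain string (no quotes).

After op 1 (insert('I')): buf='IGGVP' cursor=1
After op 2 (backspace): buf='GGVP' cursor=0
After op 3 (delete): buf='GVP' cursor=0
After op 4 (left): buf='GVP' cursor=0
After op 5 (select(1,2) replace("Z")): buf='GZP' cursor=2
After op 6 (left): buf='GZP' cursor=1
After op 7 (home): buf='GZP' cursor=0

Answer: GZP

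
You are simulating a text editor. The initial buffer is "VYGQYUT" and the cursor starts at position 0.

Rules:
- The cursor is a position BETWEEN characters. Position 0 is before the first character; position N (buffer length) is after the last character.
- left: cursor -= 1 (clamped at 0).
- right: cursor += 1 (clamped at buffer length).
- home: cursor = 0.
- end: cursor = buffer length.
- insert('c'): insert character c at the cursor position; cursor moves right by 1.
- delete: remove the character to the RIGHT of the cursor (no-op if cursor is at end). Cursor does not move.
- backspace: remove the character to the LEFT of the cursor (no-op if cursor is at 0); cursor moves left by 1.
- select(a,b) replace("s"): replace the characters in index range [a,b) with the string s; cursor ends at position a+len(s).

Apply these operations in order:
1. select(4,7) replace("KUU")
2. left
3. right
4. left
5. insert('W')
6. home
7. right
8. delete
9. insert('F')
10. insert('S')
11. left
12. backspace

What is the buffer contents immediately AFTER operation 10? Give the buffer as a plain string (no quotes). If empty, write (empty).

After op 1 (select(4,7) replace("KUU")): buf='VYGQKUU' cursor=7
After op 2 (left): buf='VYGQKUU' cursor=6
After op 3 (right): buf='VYGQKUU' cursor=7
After op 4 (left): buf='VYGQKUU' cursor=6
After op 5 (insert('W')): buf='VYGQKUWU' cursor=7
After op 6 (home): buf='VYGQKUWU' cursor=0
After op 7 (right): buf='VYGQKUWU' cursor=1
After op 8 (delete): buf='VGQKUWU' cursor=1
After op 9 (insert('F')): buf='VFGQKUWU' cursor=2
After op 10 (insert('S')): buf='VFSGQKUWU' cursor=3

Answer: VFSGQKUWU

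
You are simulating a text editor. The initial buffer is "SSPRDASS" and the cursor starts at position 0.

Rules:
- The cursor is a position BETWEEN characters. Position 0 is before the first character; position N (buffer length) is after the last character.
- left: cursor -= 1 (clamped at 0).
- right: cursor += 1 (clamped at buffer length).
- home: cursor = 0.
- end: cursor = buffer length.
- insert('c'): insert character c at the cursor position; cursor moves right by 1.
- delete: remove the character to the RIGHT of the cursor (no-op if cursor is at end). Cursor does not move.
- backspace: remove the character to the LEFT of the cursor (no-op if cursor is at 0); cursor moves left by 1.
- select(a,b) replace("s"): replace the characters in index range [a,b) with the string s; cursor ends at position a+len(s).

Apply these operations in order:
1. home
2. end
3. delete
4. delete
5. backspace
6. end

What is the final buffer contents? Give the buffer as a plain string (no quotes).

Answer: SSPRDAS

Derivation:
After op 1 (home): buf='SSPRDASS' cursor=0
After op 2 (end): buf='SSPRDASS' cursor=8
After op 3 (delete): buf='SSPRDASS' cursor=8
After op 4 (delete): buf='SSPRDASS' cursor=8
After op 5 (backspace): buf='SSPRDAS' cursor=7
After op 6 (end): buf='SSPRDAS' cursor=7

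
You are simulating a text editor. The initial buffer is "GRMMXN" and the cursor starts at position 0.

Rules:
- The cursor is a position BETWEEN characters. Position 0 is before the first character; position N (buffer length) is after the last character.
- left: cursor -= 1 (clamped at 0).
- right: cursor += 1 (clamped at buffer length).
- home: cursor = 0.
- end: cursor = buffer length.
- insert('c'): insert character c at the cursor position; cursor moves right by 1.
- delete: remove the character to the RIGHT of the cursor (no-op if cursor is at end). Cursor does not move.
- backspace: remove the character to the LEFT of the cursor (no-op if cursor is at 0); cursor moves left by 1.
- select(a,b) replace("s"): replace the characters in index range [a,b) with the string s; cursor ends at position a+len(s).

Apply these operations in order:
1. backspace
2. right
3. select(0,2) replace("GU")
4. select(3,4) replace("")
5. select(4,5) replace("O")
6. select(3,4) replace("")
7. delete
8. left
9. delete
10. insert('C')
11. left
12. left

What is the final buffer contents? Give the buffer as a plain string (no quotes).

Answer: GUC

Derivation:
After op 1 (backspace): buf='GRMMXN' cursor=0
After op 2 (right): buf='GRMMXN' cursor=1
After op 3 (select(0,2) replace("GU")): buf='GUMMXN' cursor=2
After op 4 (select(3,4) replace("")): buf='GUMXN' cursor=3
After op 5 (select(4,5) replace("O")): buf='GUMXO' cursor=5
After op 6 (select(3,4) replace("")): buf='GUMO' cursor=3
After op 7 (delete): buf='GUM' cursor=3
After op 8 (left): buf='GUM' cursor=2
After op 9 (delete): buf='GU' cursor=2
After op 10 (insert('C')): buf='GUC' cursor=3
After op 11 (left): buf='GUC' cursor=2
After op 12 (left): buf='GUC' cursor=1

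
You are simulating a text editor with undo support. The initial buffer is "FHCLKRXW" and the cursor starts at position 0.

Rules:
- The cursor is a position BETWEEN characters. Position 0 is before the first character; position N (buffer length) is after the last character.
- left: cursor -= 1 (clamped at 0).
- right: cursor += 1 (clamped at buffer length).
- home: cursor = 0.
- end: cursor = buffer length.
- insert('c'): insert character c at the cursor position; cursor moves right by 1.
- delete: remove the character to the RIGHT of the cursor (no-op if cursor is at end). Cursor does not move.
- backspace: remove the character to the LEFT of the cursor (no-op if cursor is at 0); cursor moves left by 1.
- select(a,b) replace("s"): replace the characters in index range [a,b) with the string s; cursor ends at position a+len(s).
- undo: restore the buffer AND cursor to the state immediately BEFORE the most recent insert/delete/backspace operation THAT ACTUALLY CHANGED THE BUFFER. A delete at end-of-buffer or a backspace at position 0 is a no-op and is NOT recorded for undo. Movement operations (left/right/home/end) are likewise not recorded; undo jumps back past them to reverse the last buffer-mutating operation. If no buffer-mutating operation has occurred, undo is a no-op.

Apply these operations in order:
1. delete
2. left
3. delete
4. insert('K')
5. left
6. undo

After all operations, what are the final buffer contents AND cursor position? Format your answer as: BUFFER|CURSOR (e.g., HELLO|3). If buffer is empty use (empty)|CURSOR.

Answer: CLKRXW|0

Derivation:
After op 1 (delete): buf='HCLKRXW' cursor=0
After op 2 (left): buf='HCLKRXW' cursor=0
After op 3 (delete): buf='CLKRXW' cursor=0
After op 4 (insert('K')): buf='KCLKRXW' cursor=1
After op 5 (left): buf='KCLKRXW' cursor=0
After op 6 (undo): buf='CLKRXW' cursor=0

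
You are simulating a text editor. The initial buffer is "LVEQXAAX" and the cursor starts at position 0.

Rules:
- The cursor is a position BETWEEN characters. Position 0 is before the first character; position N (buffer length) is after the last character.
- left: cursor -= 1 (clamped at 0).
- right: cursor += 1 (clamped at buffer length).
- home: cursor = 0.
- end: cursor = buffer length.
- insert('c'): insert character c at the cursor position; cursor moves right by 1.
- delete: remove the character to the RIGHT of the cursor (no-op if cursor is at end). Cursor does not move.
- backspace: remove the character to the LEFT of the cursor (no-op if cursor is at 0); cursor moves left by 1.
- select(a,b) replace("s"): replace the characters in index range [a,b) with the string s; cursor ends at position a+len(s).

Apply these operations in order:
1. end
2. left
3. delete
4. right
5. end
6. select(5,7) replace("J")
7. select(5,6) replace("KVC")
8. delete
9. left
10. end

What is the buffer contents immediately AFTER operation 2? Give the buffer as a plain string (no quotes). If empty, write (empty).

After op 1 (end): buf='LVEQXAAX' cursor=8
After op 2 (left): buf='LVEQXAAX' cursor=7

Answer: LVEQXAAX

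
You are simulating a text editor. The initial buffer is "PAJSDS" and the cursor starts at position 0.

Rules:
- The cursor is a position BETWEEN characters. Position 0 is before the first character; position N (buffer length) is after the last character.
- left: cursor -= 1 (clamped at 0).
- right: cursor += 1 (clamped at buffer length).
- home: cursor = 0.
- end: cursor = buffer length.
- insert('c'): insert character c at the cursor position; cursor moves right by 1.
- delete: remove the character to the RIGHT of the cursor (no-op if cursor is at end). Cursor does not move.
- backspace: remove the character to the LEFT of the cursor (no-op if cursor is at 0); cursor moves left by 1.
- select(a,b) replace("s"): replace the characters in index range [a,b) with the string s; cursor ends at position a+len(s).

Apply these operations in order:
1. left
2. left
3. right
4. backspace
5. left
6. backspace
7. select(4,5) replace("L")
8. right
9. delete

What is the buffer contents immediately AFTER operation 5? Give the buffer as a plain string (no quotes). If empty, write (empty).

After op 1 (left): buf='PAJSDS' cursor=0
After op 2 (left): buf='PAJSDS' cursor=0
After op 3 (right): buf='PAJSDS' cursor=1
After op 4 (backspace): buf='AJSDS' cursor=0
After op 5 (left): buf='AJSDS' cursor=0

Answer: AJSDS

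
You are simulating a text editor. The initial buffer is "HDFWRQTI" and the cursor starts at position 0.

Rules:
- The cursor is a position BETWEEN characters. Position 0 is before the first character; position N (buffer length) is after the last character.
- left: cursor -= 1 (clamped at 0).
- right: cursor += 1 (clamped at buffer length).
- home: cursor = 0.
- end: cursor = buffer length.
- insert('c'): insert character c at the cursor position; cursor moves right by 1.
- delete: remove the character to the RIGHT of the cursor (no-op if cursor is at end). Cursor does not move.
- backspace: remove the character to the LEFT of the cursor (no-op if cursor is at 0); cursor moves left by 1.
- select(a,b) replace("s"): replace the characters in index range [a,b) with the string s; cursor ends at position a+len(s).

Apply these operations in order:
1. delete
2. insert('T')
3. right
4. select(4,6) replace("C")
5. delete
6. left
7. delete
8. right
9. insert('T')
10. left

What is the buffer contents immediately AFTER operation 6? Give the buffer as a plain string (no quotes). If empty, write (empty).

Answer: TDFWCI

Derivation:
After op 1 (delete): buf='DFWRQTI' cursor=0
After op 2 (insert('T')): buf='TDFWRQTI' cursor=1
After op 3 (right): buf='TDFWRQTI' cursor=2
After op 4 (select(4,6) replace("C")): buf='TDFWCTI' cursor=5
After op 5 (delete): buf='TDFWCI' cursor=5
After op 6 (left): buf='TDFWCI' cursor=4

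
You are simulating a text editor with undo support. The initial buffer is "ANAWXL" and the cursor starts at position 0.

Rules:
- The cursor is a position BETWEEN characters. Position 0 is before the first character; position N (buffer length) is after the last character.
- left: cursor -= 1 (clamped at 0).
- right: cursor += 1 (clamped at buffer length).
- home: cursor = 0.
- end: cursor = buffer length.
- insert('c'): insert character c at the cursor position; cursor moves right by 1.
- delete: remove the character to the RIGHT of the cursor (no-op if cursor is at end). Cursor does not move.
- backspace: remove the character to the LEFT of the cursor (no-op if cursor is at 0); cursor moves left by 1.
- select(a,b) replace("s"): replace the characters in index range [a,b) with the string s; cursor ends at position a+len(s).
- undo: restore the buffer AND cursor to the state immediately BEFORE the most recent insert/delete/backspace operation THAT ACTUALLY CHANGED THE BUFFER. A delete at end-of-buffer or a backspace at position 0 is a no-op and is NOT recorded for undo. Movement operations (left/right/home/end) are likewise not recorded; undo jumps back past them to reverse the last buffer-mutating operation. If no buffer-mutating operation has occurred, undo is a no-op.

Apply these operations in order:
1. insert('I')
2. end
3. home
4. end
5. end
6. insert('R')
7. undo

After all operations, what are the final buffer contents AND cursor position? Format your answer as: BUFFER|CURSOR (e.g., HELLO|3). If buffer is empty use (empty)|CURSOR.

Answer: IANAWXL|7

Derivation:
After op 1 (insert('I')): buf='IANAWXL' cursor=1
After op 2 (end): buf='IANAWXL' cursor=7
After op 3 (home): buf='IANAWXL' cursor=0
After op 4 (end): buf='IANAWXL' cursor=7
After op 5 (end): buf='IANAWXL' cursor=7
After op 6 (insert('R')): buf='IANAWXLR' cursor=8
After op 7 (undo): buf='IANAWXL' cursor=7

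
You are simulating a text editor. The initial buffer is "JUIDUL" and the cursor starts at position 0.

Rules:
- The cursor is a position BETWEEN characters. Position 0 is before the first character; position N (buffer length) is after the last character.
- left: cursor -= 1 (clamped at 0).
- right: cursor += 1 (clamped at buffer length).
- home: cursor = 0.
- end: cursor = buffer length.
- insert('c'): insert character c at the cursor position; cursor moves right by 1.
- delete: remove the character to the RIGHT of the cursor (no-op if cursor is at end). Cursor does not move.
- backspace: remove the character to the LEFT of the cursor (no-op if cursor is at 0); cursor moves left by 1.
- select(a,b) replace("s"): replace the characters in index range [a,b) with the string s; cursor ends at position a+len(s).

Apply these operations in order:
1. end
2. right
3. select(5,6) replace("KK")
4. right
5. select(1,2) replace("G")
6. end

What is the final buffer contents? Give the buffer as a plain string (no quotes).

After op 1 (end): buf='JUIDUL' cursor=6
After op 2 (right): buf='JUIDUL' cursor=6
After op 3 (select(5,6) replace("KK")): buf='JUIDUKK' cursor=7
After op 4 (right): buf='JUIDUKK' cursor=7
After op 5 (select(1,2) replace("G")): buf='JGIDUKK' cursor=2
After op 6 (end): buf='JGIDUKK' cursor=7

Answer: JGIDUKK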